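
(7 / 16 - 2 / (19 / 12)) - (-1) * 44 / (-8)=-1923 / 304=-6.33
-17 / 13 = -1.31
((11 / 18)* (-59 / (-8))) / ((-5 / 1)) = -649 / 720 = -0.90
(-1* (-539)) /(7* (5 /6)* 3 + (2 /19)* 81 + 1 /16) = 2128 /103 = 20.66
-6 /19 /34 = -3 /323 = -0.01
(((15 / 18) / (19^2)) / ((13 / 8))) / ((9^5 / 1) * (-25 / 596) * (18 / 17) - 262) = -101320 / 205740890043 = -0.00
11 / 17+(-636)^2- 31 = 6875916 / 17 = 404465.65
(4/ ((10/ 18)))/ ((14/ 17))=8.74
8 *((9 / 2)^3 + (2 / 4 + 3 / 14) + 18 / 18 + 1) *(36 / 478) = 94590 / 1673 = 56.54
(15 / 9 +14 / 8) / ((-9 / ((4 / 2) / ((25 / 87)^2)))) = -9.19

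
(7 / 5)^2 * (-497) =-24353 / 25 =-974.12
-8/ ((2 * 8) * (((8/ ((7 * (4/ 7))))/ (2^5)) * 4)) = -2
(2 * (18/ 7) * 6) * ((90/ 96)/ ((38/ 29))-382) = -6259167/ 532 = -11765.35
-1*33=-33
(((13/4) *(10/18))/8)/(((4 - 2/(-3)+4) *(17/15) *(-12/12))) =-0.02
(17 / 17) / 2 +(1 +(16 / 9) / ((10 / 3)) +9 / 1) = 331 / 30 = 11.03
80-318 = -238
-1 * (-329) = 329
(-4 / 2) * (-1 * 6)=12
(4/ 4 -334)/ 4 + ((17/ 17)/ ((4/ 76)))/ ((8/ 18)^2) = 12.94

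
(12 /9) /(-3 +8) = 4 /15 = 0.27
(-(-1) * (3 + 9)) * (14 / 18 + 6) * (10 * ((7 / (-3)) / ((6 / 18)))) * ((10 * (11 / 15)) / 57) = -375760 / 513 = -732.48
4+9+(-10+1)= 4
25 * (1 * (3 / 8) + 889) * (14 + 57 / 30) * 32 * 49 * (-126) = -69845535900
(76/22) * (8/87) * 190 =57760/957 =60.36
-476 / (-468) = 119 / 117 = 1.02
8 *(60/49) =480/49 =9.80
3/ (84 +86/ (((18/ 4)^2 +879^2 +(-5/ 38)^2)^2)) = 0.04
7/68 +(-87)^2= 514699/68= 7569.10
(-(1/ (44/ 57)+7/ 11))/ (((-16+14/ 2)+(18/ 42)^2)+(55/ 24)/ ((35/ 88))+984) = -12495/ 6344756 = -0.00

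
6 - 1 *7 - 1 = -2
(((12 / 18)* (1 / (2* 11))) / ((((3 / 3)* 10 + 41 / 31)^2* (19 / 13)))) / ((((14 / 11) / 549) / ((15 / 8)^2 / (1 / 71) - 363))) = -141804199 / 17926272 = -7.91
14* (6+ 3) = 126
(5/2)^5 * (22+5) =84375/32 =2636.72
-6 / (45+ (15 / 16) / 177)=-5664 / 42485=-0.13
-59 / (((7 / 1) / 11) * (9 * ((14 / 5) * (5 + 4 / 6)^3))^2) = -146025 / 33116744668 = -0.00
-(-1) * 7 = 7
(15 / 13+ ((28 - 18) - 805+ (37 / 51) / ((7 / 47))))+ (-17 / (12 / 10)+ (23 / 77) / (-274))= -5617170038 / 6993987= -803.14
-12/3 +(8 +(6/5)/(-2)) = 17/5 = 3.40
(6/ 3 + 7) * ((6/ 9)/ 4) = 3/ 2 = 1.50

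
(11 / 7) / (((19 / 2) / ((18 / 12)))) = 33 / 133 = 0.25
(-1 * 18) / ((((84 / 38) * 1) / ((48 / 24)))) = -114 / 7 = -16.29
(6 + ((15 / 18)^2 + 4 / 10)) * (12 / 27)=1277 / 405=3.15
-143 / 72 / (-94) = 143 / 6768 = 0.02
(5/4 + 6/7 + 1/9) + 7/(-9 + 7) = -323/252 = -1.28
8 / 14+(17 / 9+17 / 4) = 1691 / 252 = 6.71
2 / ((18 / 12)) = 4 / 3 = 1.33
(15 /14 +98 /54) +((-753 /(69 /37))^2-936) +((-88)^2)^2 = 60131643.28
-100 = -100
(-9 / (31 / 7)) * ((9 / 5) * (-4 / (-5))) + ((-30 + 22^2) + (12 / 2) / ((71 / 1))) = 24824972 / 55025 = 451.16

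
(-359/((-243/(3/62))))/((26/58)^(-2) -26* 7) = -60671/150243174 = -0.00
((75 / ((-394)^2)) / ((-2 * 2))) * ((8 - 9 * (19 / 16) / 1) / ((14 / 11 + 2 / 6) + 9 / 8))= 106425 / 895401248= 0.00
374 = 374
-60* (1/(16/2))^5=-15/8192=-0.00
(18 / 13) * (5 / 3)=30 / 13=2.31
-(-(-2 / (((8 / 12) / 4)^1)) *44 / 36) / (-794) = 22 / 1191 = 0.02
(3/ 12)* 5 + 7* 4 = 117/ 4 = 29.25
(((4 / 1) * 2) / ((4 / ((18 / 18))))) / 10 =1 / 5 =0.20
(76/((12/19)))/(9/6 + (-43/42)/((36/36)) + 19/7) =2527/67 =37.72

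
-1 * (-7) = 7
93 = 93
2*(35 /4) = 35 /2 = 17.50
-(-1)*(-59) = -59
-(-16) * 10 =160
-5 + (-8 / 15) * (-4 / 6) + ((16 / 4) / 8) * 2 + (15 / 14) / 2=-3.11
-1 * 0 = 0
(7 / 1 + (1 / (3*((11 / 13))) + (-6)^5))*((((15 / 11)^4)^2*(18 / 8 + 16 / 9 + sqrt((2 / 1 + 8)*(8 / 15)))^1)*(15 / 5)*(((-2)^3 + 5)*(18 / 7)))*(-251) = -35869068166746093750 / 16505633837- 11873898427612500000*sqrt(3) / 16505633837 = -3419151550.59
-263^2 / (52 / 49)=-3389281 / 52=-65178.48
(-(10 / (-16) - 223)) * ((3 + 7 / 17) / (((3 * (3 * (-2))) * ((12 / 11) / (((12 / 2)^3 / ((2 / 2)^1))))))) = -8392.51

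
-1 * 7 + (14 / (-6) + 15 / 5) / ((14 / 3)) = -48 / 7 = -6.86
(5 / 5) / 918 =1 / 918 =0.00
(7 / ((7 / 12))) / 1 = 12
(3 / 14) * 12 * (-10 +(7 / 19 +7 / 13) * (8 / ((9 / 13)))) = 164 / 133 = 1.23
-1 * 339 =-339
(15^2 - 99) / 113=126 / 113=1.12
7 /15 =0.47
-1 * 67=-67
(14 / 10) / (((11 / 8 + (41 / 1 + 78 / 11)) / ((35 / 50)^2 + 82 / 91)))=0.04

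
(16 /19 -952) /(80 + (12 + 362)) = -9036 /4313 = -2.10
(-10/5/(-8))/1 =1/4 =0.25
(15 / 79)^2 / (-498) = -75 / 1036006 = -0.00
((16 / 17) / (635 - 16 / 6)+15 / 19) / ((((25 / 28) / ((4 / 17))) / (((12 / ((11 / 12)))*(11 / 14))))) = 558313344 / 260410675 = 2.14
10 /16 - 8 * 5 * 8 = -2555 /8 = -319.38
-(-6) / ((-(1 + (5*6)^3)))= -6 / 27001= -0.00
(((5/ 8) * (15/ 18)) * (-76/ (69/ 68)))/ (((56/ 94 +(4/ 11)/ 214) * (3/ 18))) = -17868037/ 45609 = -391.77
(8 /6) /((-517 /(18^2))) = -432 /517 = -0.84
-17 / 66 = -0.26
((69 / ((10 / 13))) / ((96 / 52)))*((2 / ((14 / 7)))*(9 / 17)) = 34983 / 1360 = 25.72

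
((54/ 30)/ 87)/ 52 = 3/ 7540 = 0.00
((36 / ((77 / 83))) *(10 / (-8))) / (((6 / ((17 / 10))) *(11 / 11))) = -4233 / 308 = -13.74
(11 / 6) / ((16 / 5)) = 55 / 96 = 0.57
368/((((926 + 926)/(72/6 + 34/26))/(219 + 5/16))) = 13962311/24076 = 579.93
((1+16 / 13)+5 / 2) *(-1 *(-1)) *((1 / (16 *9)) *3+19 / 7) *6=113037 / 1456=77.64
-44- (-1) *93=49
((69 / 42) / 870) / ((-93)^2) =23 / 105344820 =0.00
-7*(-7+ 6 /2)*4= 112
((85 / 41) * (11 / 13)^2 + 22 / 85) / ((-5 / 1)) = -1026663 / 2944825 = -0.35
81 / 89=0.91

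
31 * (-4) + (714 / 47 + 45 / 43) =-107.76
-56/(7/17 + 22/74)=-17612/223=-78.98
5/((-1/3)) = -15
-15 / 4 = -3.75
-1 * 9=-9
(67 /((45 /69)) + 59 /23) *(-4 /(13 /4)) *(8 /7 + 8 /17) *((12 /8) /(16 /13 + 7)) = -55799808 /1464295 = -38.11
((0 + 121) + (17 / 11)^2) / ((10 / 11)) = 1493 / 11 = 135.73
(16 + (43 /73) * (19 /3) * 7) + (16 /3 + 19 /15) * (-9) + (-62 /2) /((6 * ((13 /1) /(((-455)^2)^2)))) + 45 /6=-17033844488.95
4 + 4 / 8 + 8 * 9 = 153 / 2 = 76.50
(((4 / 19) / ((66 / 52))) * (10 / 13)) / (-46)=-40 / 14421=-0.00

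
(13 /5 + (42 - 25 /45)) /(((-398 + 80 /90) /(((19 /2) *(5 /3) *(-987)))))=6194741 /3574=1733.28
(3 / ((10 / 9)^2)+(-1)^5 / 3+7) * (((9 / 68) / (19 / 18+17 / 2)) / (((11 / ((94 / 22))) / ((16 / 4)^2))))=3463101 / 4422550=0.78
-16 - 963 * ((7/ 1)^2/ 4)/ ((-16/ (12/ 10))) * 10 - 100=139705/ 16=8731.56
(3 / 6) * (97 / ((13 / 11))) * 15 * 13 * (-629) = -10067145 / 2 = -5033572.50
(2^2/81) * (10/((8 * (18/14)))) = 35/729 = 0.05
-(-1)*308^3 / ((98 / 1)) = 298144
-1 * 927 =-927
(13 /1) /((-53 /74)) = -962 /53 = -18.15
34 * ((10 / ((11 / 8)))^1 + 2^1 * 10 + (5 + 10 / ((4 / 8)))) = 19550 / 11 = 1777.27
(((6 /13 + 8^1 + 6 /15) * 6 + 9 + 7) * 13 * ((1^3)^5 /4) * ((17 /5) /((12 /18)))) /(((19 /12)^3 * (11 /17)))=841974912 /1886225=446.38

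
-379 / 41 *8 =-3032 / 41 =-73.95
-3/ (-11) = 3/ 11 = 0.27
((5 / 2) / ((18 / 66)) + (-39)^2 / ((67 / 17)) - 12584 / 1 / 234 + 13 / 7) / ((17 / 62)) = 89808643 / 71757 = 1251.57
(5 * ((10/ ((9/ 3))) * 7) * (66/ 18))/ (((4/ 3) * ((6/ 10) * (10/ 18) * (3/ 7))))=13475/ 6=2245.83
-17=-17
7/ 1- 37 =-30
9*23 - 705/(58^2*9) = 2088809/10092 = 206.98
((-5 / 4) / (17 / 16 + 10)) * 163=-3260 / 177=-18.42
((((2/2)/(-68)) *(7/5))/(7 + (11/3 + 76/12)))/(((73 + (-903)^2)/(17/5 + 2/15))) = -371/70702289400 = -0.00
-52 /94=-26 /47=-0.55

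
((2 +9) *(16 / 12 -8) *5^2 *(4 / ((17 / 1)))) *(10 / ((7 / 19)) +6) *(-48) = 81664000 / 119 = 686252.10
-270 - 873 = -1143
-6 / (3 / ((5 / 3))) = -10 / 3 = -3.33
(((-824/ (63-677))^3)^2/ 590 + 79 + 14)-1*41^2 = -392193199622164555148/ 246974587557473455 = -1587.99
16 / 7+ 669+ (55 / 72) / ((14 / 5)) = 676931 / 1008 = 671.56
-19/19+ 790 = 789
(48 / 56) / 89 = 6 / 623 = 0.01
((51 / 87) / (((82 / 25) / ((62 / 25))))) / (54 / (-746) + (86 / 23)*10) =4521133 / 380669051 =0.01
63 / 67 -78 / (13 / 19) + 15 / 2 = -14145 / 134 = -105.56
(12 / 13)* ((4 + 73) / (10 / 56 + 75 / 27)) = 232848 / 9685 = 24.04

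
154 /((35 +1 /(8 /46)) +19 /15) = 9240 /2521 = 3.67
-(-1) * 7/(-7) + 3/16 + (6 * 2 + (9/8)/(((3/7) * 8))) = 737/64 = 11.52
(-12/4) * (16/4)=-12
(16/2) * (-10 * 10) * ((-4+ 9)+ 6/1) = -8800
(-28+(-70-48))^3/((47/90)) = -280092240/47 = -5959409.36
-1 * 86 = -86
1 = 1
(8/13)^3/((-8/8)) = -512/2197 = -0.23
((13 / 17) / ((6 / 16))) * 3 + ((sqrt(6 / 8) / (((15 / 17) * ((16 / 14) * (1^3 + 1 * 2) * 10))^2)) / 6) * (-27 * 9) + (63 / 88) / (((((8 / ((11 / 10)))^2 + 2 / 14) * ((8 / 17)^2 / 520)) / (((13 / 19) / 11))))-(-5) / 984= 924518769487 / 114218650176-14161 * sqrt(3) / 640000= 8.06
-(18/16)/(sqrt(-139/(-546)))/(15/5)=-0.74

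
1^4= 1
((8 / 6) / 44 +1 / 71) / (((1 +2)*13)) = 8 / 7029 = 0.00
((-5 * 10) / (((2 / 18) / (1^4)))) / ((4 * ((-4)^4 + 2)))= -75 / 172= -0.44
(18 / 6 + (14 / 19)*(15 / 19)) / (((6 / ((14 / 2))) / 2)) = 3017 / 361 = 8.36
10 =10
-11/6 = -1.83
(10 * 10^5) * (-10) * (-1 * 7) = 70000000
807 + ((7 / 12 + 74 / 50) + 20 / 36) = 728657 / 900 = 809.62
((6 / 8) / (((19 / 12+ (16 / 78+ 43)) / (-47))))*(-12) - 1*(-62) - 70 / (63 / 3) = 475892 / 6987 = 68.11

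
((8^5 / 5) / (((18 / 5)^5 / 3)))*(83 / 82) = 26560000 / 807003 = 32.91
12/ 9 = 4/ 3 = 1.33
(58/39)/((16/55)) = 1595/312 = 5.11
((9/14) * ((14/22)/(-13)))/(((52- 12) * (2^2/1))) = -9/45760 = -0.00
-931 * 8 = -7448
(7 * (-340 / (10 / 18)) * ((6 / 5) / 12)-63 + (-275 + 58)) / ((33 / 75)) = -1610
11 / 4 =2.75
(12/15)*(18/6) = 2.40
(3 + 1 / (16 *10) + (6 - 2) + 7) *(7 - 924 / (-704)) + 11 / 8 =301573 / 2560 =117.80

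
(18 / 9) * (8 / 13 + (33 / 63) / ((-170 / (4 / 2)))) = 28274 / 23205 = 1.22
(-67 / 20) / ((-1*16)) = 67 / 320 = 0.21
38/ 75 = 0.51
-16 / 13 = -1.23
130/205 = 26/41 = 0.63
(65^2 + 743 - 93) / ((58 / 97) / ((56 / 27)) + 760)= 13240500 / 2064943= 6.41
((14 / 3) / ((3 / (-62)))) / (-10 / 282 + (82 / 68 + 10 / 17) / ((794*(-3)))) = 1101328816 / 413541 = 2663.17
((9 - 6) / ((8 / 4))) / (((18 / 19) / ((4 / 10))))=19 / 30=0.63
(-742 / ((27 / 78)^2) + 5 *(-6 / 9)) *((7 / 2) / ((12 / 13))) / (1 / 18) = -22834721 / 54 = -422865.20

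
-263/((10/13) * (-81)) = 3419/810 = 4.22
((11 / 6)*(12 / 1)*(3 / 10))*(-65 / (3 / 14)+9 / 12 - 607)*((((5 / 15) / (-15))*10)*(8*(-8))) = -768416 / 9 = -85379.56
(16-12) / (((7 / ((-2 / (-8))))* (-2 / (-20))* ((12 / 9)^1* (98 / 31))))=465 / 1372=0.34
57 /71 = 0.80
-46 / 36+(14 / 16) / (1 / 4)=2.22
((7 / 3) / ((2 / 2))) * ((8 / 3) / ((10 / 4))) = 112 / 45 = 2.49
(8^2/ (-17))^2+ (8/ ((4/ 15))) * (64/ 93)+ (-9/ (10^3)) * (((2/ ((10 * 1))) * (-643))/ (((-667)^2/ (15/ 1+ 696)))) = 693921337836163/ 19928802755000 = 34.82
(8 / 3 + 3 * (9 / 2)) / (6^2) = 97 / 216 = 0.45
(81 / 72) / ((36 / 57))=57 / 32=1.78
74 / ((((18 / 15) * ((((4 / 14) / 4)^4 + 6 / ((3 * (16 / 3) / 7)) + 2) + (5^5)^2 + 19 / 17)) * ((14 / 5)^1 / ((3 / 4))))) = 10787350 / 6377660000379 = 0.00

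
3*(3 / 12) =3 / 4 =0.75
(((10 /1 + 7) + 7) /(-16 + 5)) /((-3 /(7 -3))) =32 /11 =2.91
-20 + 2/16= -159/8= -19.88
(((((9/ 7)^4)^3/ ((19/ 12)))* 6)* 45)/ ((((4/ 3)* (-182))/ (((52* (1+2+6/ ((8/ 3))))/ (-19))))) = 206.03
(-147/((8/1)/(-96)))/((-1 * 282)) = -6.26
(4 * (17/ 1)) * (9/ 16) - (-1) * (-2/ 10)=761/ 20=38.05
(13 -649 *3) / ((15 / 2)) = -3868 / 15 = -257.87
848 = 848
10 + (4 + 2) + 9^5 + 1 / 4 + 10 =236301 / 4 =59075.25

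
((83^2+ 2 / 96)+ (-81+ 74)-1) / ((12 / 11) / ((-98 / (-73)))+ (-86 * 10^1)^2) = 178025771 / 19134952224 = 0.01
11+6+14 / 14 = 18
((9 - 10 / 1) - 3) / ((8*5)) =-1 / 10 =-0.10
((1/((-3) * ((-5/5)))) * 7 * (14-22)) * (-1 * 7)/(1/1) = 392/3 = 130.67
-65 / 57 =-1.14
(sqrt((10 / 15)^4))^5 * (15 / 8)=640 / 19683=0.03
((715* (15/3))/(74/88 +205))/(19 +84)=0.17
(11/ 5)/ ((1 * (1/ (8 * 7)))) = 616/ 5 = 123.20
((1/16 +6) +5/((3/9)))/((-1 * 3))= -337/48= -7.02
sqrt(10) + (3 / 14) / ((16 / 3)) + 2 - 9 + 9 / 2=-551 / 224 + sqrt(10)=0.70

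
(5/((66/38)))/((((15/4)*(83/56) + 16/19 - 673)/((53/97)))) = -21428960/9081393849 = -0.00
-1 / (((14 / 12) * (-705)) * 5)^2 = -4 / 67650625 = -0.00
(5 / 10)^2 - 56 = -55.75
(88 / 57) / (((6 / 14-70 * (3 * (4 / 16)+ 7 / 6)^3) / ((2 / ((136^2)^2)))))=-693 / 37810382323016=-0.00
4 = 4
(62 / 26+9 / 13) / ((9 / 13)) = 40 / 9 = 4.44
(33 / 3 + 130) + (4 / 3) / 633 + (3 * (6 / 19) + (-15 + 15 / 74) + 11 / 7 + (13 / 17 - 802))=-672.51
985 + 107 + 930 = 2022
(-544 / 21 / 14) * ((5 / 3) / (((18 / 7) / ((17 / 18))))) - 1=-10883 / 5103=-2.13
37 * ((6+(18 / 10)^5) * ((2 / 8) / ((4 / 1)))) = 2878563 / 50000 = 57.57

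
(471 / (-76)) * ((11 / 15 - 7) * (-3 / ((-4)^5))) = 22137 / 194560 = 0.11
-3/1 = -3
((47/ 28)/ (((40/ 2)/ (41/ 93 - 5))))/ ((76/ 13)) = -32383/ 494760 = -0.07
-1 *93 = -93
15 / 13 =1.15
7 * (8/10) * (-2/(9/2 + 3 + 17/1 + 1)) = -112/255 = -0.44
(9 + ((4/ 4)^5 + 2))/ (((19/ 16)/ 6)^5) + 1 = 97847199811/ 2476099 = 39516.68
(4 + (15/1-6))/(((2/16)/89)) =9256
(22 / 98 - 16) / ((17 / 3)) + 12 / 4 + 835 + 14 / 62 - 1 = 21547793 / 25823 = 834.44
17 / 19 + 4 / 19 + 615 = 11706 / 19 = 616.11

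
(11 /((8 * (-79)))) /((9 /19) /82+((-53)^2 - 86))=-8569 /1340611988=-0.00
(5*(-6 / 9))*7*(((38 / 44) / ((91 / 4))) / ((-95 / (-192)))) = -256 / 143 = -1.79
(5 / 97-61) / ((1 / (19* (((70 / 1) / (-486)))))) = 3931480 / 23571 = 166.79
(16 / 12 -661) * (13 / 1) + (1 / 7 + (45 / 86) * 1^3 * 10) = -7738973 / 903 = -8570.29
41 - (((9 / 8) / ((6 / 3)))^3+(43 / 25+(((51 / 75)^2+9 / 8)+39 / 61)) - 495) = 83057643291 / 156160000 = 531.88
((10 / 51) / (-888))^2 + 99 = 50762322889 / 512750736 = 99.00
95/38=5/2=2.50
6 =6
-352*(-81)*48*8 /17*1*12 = 7728429.18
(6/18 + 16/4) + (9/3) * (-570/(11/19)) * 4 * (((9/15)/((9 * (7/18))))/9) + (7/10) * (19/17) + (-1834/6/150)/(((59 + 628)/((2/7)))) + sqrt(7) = -88998310993/404677350 + sqrt(7) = -217.28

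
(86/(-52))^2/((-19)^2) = 1849/244036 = 0.01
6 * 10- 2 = 58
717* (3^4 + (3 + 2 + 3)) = 63813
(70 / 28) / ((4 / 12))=15 / 2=7.50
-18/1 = -18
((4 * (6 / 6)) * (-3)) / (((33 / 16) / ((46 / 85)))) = -2944 / 935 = -3.15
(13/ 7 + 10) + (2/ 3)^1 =263/ 21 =12.52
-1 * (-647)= 647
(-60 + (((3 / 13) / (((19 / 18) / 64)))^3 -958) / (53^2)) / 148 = -1256462458619 / 3132379108118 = -0.40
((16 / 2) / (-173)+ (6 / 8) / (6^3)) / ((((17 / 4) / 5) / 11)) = -117205 / 211752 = -0.55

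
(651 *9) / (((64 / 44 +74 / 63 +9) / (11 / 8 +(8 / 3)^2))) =275648373 / 64472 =4275.47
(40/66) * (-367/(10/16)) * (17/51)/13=-11744/1287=-9.13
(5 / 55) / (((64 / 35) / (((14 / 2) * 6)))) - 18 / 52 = 7971 / 4576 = 1.74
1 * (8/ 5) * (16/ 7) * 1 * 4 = 512/ 35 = 14.63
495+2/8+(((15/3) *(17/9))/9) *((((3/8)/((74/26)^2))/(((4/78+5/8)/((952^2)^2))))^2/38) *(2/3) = 1107221774437623561404896544860237/19024210988868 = 58200667301551343695.98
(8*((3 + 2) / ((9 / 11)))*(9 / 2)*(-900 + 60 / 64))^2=625957880625 / 16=39122367539.06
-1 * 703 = -703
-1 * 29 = -29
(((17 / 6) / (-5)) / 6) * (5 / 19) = -17 / 684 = -0.02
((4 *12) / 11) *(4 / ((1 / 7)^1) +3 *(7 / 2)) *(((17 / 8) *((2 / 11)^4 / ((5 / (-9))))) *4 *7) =-1439424 / 73205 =-19.66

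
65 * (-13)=-845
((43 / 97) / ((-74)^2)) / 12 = 43 / 6374064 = 0.00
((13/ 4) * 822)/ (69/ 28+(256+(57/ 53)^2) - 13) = 70039606/ 6465743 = 10.83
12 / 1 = 12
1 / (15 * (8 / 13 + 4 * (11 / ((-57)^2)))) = 14079 / 132820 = 0.11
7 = 7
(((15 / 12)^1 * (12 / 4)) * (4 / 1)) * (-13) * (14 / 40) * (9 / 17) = -2457 / 68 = -36.13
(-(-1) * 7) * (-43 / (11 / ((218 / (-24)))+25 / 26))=121862 / 101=1206.55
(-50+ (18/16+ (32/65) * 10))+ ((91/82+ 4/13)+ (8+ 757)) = 3080593/4264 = 722.47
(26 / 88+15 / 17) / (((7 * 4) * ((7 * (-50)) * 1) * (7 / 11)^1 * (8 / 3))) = -0.00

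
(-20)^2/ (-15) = -80/ 3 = -26.67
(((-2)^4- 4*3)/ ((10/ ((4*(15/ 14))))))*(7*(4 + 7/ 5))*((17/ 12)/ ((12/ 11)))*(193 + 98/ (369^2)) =16241.01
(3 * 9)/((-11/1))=-27/11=-2.45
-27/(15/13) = -117/5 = -23.40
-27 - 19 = -46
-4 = -4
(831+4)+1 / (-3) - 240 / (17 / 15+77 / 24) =1218184 / 1563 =779.39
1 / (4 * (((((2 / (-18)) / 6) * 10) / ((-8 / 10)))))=27 / 25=1.08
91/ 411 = 0.22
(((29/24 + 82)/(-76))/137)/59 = -1997/14743392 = -0.00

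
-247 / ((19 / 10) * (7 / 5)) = -650 / 7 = -92.86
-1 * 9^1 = -9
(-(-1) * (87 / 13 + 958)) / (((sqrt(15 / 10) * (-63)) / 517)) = -6483697 * sqrt(6) / 2457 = -6463.88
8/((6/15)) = 20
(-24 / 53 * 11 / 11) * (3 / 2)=-0.68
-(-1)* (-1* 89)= -89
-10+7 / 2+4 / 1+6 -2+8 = 19 / 2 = 9.50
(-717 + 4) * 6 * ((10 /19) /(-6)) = 7130 /19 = 375.26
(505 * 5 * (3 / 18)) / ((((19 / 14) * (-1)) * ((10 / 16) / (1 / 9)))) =-28280 / 513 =-55.13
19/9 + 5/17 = 368/153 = 2.41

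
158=158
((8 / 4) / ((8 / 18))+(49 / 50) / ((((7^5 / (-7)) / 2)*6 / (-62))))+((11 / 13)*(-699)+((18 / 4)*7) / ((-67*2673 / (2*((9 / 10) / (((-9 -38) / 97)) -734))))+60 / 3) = -8440289707742 / 14893904025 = -566.69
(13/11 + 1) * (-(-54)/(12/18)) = 1944/11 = 176.73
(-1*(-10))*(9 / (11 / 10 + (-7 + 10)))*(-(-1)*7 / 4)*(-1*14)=-22050 / 41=-537.80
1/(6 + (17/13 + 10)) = 13/225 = 0.06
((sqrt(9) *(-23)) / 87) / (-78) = 23 / 2262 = 0.01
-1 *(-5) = 5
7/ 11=0.64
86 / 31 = 2.77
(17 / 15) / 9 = 17 / 135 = 0.13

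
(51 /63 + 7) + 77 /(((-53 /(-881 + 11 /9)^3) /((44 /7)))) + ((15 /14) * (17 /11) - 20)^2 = 5698142679382088461 /916315092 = 6218540684.45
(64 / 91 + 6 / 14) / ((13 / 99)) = 10197 / 1183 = 8.62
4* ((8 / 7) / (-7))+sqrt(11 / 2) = -32 / 49+sqrt(22) / 2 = 1.69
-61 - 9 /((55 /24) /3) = -4003 /55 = -72.78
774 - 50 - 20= 704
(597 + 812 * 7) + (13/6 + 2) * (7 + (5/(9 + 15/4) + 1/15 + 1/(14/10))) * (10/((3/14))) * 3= 187827/17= 11048.65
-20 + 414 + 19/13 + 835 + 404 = 21248/13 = 1634.46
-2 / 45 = -0.04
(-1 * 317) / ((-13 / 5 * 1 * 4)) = 1585 / 52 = 30.48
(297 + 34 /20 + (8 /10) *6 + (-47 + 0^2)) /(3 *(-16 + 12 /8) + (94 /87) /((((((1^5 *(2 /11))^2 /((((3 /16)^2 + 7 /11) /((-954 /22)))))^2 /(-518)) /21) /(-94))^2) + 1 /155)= 683626950026585975952506880 /144986803941171544187552815874501149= 0.00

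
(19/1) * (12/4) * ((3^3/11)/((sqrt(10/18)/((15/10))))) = 13851 * sqrt(5)/110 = 281.56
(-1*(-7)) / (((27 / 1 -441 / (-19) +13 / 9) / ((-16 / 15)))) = -6384 / 44165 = -0.14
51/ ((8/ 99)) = 5049/ 8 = 631.12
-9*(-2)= 18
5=5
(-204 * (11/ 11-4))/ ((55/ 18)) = 11016/ 55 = 200.29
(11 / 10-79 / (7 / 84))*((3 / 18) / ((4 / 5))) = -9469 / 48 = -197.27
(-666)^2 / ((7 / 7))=443556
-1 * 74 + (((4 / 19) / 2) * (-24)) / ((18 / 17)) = -4354 / 57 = -76.39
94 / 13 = 7.23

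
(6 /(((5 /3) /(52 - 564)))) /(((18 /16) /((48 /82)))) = -196608 /205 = -959.06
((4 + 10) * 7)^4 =92236816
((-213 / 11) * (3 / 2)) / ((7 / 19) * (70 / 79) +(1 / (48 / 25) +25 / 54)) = -207174024 / 9345655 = -22.17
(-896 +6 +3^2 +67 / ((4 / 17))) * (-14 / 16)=16695 / 32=521.72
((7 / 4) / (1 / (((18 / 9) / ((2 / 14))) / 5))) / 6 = 0.82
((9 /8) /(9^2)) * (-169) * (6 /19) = -169 /228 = -0.74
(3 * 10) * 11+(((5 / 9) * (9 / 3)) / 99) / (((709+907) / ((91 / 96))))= 15204879815 / 46075392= 330.00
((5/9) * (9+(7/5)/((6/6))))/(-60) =-13/135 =-0.10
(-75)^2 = 5625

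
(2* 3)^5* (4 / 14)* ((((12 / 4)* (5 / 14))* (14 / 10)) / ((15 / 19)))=147744 / 35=4221.26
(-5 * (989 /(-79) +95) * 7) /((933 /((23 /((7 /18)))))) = -4496040 /24569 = -183.00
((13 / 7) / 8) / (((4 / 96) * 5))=1.11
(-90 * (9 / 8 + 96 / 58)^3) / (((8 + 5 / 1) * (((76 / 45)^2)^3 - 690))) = 100269013082431640625 / 449411169536962667008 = 0.22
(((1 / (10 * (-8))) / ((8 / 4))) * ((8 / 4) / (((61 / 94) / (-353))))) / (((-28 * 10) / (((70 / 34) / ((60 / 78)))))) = -215683 / 3318400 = -0.06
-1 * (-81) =81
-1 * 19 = -19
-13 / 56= -0.23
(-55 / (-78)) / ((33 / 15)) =25 / 78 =0.32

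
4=4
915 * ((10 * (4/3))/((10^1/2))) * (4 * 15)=146400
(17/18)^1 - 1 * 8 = -127/18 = -7.06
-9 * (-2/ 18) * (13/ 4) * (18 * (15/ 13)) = 135/ 2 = 67.50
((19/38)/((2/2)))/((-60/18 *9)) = -1/60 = -0.02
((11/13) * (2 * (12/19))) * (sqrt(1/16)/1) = 66/247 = 0.27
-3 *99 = -297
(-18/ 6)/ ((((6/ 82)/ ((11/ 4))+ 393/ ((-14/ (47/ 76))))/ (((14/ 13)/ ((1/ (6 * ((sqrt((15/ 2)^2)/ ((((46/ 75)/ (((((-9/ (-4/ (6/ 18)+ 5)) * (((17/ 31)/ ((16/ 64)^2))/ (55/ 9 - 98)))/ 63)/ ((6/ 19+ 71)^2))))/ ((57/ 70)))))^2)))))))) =2641760017099248203136/ 162286464212701580077750202054003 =1.628e-11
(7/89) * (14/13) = 98/1157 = 0.08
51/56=0.91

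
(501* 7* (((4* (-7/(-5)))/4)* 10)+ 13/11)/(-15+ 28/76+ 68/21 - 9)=-215496309/89507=-2407.59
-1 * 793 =-793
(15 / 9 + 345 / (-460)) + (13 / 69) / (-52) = 21 / 23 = 0.91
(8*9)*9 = 648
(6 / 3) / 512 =1 / 256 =0.00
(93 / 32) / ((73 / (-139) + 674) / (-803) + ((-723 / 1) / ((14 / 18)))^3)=-3560470683 / 984062640917996480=-0.00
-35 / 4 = -8.75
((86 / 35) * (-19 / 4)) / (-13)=817 / 910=0.90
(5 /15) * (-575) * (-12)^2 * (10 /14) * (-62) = 8556000 /7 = 1222285.71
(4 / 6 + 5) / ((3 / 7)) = 119 / 9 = 13.22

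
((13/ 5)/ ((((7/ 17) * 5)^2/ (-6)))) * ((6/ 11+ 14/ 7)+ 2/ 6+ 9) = -60112/ 1375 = -43.72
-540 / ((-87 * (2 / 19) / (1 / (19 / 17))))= 1530 / 29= 52.76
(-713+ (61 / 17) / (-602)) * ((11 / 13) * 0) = 0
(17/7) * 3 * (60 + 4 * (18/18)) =3264/7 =466.29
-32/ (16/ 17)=-34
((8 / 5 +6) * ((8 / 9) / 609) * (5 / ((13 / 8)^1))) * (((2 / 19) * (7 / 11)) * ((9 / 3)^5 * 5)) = 11520 / 4147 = 2.78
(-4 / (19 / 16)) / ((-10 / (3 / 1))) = 96 / 95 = 1.01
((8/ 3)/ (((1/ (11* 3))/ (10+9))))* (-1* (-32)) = 53504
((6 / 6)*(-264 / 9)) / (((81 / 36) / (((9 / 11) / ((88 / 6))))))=-8 / 11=-0.73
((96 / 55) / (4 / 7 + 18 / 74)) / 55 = 24864 / 638275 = 0.04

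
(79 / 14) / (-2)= -79 / 28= -2.82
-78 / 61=-1.28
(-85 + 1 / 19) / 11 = -1614 / 209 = -7.72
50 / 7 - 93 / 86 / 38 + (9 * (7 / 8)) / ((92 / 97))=64894625 / 4209184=15.42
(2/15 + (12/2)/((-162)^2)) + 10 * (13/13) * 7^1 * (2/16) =388567/43740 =8.88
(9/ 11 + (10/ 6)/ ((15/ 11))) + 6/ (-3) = 0.04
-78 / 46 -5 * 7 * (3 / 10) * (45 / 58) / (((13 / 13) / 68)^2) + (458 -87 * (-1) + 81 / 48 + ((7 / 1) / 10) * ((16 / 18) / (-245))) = -624006233713 / 16808400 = -37124.67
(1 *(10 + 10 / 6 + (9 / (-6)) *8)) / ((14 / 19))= -0.45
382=382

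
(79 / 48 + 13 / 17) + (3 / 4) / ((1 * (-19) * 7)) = 260999 / 108528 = 2.40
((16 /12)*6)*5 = 40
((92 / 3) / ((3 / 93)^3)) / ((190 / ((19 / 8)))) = 685193 / 60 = 11419.88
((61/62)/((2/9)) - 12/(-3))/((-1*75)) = -209/1860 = -0.11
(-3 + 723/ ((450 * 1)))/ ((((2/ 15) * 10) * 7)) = -209/ 1400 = -0.15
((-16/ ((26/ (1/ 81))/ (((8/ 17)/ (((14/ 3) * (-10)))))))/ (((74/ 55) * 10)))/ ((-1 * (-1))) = 44/ 7727265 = 0.00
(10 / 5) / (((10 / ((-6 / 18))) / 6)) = -2 / 5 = -0.40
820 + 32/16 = 822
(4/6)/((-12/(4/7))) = -2/63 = -0.03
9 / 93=3 / 31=0.10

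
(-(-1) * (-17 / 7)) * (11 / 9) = -187 / 63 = -2.97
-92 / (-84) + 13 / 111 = 314 / 259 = 1.21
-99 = -99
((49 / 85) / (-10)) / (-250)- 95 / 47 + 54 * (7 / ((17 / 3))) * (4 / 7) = 360514803 / 9987500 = 36.10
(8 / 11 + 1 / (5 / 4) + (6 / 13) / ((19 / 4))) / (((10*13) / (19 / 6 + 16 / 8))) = 57009 / 883025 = 0.06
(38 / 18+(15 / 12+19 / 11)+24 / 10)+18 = 50467 / 1980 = 25.49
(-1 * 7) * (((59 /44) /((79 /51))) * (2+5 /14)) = -9027 /632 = -14.28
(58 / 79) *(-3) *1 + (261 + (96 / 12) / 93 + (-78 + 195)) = 2761616 / 7347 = 375.88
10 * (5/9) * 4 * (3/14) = 4.76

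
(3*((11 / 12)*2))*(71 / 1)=781 / 2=390.50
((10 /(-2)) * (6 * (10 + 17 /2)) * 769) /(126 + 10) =-426795 /136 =-3138.20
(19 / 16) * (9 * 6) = 513 / 8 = 64.12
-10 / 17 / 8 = -5 / 68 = -0.07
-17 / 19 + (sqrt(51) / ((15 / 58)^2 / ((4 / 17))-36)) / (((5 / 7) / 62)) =-5839904 * sqrt(51) / 2402955-17 / 19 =-18.25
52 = 52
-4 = -4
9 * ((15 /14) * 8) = 540 /7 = 77.14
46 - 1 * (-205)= 251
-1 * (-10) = 10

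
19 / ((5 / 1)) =19 / 5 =3.80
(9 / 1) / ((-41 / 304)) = -2736 / 41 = -66.73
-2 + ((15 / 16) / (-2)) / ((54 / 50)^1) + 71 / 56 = -2351 / 2016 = -1.17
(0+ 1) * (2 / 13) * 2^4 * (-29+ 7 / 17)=-15552 / 221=-70.37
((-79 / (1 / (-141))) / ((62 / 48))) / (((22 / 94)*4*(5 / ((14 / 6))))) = 7329462 / 1705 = 4298.80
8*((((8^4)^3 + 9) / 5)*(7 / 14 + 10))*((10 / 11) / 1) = 11544872093160 / 11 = 1049533826650.91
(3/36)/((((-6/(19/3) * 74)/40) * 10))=-19/3996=-0.00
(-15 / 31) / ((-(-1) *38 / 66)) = -495 / 589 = -0.84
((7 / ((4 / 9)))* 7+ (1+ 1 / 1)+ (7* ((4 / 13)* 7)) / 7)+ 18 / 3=6261 / 52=120.40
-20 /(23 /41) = -820 /23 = -35.65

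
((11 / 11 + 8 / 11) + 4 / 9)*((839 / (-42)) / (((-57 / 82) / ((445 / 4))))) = 3291124325 / 474012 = 6943.12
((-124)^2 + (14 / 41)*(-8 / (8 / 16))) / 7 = 630192 / 287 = 2195.79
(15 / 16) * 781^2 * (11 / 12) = 524185.23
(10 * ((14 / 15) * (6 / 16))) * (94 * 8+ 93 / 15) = 26537 / 10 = 2653.70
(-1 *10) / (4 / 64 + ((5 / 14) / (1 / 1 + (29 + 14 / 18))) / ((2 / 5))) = -310240 / 2839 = -109.28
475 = 475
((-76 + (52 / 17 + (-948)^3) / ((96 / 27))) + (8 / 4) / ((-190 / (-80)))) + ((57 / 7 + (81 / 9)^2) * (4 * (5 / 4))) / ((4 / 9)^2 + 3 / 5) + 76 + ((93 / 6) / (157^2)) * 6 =-106833235462442807 / 445851112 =-239616393.43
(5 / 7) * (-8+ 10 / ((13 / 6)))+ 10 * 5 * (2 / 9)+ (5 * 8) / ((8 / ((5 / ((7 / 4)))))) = 18820 / 819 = 22.98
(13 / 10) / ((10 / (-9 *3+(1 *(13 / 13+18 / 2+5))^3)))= 10881 / 25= 435.24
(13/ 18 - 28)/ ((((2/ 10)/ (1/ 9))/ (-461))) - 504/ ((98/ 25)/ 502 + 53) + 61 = 11850735134/ 1683909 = 7037.63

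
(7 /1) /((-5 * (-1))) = 7 /5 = 1.40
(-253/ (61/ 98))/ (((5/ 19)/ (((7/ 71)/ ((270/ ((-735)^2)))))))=-3958771201/ 12993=-304684.92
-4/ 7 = -0.57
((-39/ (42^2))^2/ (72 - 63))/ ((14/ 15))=845/ 14521248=0.00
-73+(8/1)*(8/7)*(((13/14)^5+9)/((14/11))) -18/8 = -18571247/3294172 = -5.64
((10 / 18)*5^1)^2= 625 / 81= 7.72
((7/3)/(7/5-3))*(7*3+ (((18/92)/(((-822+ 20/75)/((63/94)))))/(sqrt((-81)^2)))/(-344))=-4491923751945/146675061248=-30.63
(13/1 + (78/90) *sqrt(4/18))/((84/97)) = 1261 *sqrt(2)/3780 + 1261/84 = 15.48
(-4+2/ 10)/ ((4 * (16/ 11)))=-209/ 320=-0.65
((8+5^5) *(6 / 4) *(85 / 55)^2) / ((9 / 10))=4527185 / 363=12471.58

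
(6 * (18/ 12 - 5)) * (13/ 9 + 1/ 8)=-791/ 24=-32.96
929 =929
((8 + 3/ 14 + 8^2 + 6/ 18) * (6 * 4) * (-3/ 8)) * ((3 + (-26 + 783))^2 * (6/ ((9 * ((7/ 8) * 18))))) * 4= -28159155200/ 441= -63852959.64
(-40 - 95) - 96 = -231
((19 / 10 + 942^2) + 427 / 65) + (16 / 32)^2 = 230716907 / 260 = 887372.72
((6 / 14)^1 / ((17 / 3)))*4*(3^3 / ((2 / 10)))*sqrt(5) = 4860*sqrt(5) / 119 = 91.32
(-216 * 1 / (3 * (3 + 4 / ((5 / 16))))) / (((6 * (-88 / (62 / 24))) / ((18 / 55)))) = 0.01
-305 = -305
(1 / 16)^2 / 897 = 1 / 229632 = 0.00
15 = 15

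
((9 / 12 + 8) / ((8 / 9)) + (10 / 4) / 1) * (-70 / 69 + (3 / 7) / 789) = -50876395 / 4064928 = -12.52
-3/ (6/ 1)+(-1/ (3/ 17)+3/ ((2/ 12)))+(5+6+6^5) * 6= 280403/ 6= 46733.83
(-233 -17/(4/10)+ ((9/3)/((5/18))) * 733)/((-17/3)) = -229227/170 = -1348.39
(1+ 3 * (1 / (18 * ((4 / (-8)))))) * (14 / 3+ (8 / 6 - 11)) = -3.33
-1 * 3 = -3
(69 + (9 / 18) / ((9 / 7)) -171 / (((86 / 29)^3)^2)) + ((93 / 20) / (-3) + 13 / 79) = 97443443299454551 / 1438236520908480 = 67.75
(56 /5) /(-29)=-56 /145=-0.39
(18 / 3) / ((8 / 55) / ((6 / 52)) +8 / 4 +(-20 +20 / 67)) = -33165 / 90877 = -0.36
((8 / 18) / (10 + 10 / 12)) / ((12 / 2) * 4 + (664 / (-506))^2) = 64009 / 40131975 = 0.00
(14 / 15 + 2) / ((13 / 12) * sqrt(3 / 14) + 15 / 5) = 29568 / 29395 - 2288 * sqrt(42) / 88185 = 0.84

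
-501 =-501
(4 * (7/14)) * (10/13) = 20/13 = 1.54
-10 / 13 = -0.77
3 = 3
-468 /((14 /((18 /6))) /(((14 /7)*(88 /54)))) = -2288 /7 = -326.86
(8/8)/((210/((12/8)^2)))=3/280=0.01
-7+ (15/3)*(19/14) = -3/14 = -0.21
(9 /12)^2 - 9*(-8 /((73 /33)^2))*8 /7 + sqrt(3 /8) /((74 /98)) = 49*sqrt(6) /148 + 10371951 /596848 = 18.19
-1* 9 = -9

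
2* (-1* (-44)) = 88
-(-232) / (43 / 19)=4408 / 43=102.51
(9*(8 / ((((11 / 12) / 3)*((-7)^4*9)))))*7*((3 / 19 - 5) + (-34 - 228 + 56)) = -1153728 / 71687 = -16.09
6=6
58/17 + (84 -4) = 83.41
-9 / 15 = -3 / 5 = -0.60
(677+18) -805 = -110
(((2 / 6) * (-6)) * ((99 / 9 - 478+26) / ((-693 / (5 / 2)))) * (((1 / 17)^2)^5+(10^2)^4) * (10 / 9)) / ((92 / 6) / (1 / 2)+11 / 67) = -4727505696552905000023450 / 412272768635720949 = -11466936.59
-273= -273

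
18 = 18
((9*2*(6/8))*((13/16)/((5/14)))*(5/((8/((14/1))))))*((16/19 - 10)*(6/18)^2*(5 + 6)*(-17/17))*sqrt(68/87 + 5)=21021*sqrt(43761)/608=7232.58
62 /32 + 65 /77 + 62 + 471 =660083 /1232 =535.78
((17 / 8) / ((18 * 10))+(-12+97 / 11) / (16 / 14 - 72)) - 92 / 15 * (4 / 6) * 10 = -6683411 / 163680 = -40.83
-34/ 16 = -17/ 8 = -2.12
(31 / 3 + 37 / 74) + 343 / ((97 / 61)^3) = 526450643 / 5476038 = 96.14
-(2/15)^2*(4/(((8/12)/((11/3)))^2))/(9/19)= -9196/2025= -4.54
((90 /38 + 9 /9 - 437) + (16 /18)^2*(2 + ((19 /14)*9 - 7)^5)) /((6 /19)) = 8276.15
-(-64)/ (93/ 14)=896/ 93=9.63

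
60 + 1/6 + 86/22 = 4229/66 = 64.08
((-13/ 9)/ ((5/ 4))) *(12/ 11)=-208/ 165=-1.26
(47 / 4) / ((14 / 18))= 423 / 28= 15.11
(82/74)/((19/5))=205/703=0.29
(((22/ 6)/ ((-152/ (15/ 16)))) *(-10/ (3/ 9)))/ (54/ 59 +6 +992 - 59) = 3245/ 4495552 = 0.00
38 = 38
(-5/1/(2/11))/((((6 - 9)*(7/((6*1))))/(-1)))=-55/7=-7.86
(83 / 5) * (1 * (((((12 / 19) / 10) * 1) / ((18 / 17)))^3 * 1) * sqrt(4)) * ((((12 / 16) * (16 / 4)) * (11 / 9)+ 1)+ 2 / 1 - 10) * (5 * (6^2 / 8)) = -815558 / 1543275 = -0.53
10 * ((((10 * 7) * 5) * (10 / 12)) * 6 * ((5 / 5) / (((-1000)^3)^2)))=7 / 400000000000000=0.00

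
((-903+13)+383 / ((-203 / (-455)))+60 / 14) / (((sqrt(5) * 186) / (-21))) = 1107 * sqrt(5) / 1798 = 1.38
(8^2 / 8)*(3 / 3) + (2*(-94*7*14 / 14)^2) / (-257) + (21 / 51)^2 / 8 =-1997259471 / 594184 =-3361.35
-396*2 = -792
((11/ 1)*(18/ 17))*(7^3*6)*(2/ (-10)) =-407484/ 85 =-4793.93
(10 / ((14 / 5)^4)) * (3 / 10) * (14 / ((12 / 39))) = 24375 / 10976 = 2.22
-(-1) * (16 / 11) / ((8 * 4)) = 1 / 22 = 0.05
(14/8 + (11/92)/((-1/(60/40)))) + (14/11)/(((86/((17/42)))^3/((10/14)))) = 9362973547127/5961200791392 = 1.57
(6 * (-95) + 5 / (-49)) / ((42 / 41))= -1145335 / 2058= -556.53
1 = 1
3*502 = 1506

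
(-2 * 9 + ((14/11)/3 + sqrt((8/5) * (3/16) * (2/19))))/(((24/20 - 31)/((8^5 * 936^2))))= 27750983270400/1639 - 28707913728 * sqrt(285)/2831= 16760463155.88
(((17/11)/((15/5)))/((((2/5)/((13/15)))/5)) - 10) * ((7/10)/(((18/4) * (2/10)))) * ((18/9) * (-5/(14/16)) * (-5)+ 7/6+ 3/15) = -195475/972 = -201.11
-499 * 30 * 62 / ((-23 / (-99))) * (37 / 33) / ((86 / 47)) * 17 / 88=-20578952115 / 43516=-472905.42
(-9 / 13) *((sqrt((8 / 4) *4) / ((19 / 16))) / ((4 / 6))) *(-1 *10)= 4320 *sqrt(2) / 247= 24.73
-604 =-604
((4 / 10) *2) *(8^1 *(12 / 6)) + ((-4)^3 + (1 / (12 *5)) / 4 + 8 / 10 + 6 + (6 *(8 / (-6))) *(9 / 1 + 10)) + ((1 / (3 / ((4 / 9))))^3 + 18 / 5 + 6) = -294131071 / 1574640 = -186.79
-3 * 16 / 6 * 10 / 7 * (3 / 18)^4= -5 / 567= -0.01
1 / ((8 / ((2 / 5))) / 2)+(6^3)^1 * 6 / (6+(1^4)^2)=12967 / 70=185.24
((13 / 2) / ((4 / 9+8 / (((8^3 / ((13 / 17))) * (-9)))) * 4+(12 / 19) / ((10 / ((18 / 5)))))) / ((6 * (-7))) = -1259700 / 16277863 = -0.08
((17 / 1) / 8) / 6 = 17 / 48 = 0.35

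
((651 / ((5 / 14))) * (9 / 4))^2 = 1682066169 / 100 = 16820661.69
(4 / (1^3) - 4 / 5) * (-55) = -176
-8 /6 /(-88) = 1 /66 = 0.02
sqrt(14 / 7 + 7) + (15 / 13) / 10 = 81 / 26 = 3.12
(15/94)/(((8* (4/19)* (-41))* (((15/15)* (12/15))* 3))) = -475/493312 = -0.00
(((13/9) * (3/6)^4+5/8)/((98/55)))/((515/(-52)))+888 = 3132721/3528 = 887.96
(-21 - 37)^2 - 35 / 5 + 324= 3681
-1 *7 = -7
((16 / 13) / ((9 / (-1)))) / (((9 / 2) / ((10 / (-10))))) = 32 / 1053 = 0.03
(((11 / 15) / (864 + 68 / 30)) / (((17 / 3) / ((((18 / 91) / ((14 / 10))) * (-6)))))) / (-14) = 4455 / 492492091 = 0.00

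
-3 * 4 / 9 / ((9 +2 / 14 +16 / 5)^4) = -1500625 / 26121388032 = -0.00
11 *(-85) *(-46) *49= 2107490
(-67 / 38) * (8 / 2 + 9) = -871 / 38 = -22.92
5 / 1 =5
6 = 6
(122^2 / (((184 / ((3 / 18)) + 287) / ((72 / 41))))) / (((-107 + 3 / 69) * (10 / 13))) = -1026996 / 4496675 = -0.23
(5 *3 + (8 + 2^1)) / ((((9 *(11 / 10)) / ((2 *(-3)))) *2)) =-250 / 33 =-7.58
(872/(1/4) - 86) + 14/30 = 51037/15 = 3402.47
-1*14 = -14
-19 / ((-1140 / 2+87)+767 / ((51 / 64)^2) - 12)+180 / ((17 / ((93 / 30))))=1033768323 / 31520329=32.80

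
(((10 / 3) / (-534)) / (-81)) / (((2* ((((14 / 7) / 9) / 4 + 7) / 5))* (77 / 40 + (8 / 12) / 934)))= 467000 / 32934217977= 0.00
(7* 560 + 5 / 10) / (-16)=-7841 / 32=-245.03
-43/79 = -0.54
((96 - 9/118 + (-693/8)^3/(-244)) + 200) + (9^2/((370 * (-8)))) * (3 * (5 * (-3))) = 807569317211/272717824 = 2961.19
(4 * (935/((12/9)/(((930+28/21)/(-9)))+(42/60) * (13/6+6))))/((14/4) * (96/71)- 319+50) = -1309268400/527671849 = -2.48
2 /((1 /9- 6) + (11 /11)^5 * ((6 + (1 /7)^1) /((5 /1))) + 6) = 315 /211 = 1.49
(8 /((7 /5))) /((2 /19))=380 /7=54.29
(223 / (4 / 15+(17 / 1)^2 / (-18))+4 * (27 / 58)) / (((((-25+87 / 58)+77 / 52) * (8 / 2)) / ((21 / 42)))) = 113256 / 1627045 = 0.07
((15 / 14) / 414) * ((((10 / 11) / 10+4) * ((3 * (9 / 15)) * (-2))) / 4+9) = 195 / 14168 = 0.01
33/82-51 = -4149/82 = -50.60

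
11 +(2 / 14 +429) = 3081 / 7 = 440.14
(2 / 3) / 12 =0.06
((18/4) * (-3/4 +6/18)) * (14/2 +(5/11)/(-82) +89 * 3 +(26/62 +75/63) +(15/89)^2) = -6410151183595/12403272112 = -516.81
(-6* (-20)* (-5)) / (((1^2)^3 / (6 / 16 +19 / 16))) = -937.50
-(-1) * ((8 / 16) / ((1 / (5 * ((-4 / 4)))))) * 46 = -115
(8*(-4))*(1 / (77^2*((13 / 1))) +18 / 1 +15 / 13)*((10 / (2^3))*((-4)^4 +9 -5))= -1181057600 / 5929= -199200.13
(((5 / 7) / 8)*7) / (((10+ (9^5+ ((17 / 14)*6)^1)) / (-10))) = -175 / 1653856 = -0.00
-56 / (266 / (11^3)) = -280.21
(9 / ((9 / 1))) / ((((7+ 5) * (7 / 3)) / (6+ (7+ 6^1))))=19 / 28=0.68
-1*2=-2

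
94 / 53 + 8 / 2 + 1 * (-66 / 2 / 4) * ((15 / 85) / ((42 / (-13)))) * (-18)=-58977 / 25228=-2.34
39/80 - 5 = -361/80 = -4.51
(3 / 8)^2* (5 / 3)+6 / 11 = 549 / 704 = 0.78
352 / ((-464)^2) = 11 / 6728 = 0.00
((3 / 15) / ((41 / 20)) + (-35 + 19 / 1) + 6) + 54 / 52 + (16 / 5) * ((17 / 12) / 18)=-8.61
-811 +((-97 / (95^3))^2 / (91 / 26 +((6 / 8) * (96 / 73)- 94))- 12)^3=-2251203057706933101970836920697845406582111796702719 / 886649491001245542480986308285152698516845703125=-2539.00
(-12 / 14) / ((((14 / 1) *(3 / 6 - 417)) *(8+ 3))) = 6 / 448987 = 0.00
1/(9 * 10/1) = 1/90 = 0.01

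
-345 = -345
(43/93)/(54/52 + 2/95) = 106210/243381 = 0.44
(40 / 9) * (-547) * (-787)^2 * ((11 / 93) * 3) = -149069730920 / 279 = -534300110.82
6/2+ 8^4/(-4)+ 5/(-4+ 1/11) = -43958/43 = -1022.28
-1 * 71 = -71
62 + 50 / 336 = 10441 / 168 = 62.15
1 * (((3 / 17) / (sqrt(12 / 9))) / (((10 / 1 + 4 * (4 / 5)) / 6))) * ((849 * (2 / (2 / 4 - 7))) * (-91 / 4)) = 89145 * sqrt(3) / 374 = 412.84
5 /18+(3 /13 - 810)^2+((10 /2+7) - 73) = 655665.48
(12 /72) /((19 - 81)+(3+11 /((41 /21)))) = -41 /13128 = -0.00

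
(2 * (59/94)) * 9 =531/47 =11.30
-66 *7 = -462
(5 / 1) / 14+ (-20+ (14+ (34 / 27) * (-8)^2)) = 74.95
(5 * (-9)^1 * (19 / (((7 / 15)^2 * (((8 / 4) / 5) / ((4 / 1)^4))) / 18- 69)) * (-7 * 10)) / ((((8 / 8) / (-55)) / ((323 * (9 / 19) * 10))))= 13054290480000000 / 178847951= 72990998.26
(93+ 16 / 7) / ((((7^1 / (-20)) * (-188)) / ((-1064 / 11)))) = -506920 / 3619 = -140.07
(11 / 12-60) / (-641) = 709 / 7692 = 0.09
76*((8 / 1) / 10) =304 / 5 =60.80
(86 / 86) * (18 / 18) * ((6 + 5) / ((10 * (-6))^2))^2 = 121 / 12960000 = 0.00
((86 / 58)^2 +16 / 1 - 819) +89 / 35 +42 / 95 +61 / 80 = -7132230167 / 8948240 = -797.05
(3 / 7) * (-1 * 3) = -9 / 7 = -1.29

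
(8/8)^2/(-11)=-1/11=-0.09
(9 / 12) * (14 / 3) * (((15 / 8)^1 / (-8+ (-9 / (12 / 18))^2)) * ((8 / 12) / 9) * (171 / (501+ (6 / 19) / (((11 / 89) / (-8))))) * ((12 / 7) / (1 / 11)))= 436810 / 23334863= 0.02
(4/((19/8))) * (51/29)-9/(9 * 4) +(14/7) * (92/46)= 6.71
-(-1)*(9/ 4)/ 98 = 9/ 392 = 0.02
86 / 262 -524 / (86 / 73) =-444.46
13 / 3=4.33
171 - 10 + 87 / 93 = 5020 / 31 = 161.94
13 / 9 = 1.44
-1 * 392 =-392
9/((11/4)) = 36/11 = 3.27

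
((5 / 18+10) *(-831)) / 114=-51245 / 684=-74.92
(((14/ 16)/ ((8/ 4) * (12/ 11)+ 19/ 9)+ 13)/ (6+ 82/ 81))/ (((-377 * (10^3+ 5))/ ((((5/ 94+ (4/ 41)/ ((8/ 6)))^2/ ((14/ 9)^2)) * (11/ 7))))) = -0.00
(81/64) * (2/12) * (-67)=-1809/128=-14.13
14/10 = 1.40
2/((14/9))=9/7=1.29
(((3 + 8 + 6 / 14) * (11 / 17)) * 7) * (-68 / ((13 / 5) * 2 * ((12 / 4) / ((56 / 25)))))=-19712 / 39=-505.44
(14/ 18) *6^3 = 168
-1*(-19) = 19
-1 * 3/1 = -3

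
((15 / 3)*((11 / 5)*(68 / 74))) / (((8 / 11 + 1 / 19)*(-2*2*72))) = -39083 / 868464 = -0.05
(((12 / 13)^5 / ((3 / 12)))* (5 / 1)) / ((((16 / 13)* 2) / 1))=155520 / 28561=5.45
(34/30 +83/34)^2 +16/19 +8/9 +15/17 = 25352717/1647300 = 15.39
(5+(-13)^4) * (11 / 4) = 157113 / 2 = 78556.50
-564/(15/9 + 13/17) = -7191/31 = -231.97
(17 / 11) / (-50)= -17 / 550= -0.03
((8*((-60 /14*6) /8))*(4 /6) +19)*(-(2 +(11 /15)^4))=-1506583 /354375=-4.25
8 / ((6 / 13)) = 52 / 3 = 17.33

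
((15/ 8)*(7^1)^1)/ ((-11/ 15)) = -1575/ 88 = -17.90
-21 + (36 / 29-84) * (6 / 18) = -1409 / 29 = -48.59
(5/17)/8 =5/136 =0.04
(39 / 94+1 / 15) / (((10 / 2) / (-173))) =-117467 / 7050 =-16.66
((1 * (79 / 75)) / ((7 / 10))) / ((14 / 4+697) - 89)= 316 / 128415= 0.00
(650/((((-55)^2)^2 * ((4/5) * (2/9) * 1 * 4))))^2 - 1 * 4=-5487587339911/1371896838400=-4.00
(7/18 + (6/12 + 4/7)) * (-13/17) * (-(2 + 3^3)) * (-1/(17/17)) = -34684/1071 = -32.38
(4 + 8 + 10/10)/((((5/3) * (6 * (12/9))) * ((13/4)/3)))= 9/10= 0.90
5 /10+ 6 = 13 /2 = 6.50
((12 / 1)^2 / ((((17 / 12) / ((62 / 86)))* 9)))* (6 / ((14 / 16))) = 285696 / 5117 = 55.83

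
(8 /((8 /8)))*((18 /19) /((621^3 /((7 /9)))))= 112 /4550178159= 0.00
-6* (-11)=66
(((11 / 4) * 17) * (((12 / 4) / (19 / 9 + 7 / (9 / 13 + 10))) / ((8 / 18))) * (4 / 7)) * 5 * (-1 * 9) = -56846691 / 19376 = -2933.87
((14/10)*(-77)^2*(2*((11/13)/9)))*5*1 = 913066/117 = 7803.98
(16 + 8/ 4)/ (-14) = -9/ 7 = -1.29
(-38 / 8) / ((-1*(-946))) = -19 / 3784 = -0.01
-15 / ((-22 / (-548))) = -4110 / 11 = -373.64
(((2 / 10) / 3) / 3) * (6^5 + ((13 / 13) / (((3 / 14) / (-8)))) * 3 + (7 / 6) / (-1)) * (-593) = -27264361 / 270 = -100979.11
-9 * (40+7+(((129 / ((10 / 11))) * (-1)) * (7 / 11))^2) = -7380981 / 100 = -73809.81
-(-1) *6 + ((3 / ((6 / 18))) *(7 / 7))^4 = 6567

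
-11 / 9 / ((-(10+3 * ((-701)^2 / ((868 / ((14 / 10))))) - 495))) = 6820 / 10561527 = 0.00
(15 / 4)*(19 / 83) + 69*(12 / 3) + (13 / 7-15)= 612875 / 2324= 263.72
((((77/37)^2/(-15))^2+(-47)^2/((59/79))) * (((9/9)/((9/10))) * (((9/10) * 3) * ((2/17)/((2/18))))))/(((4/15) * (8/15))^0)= 441545753042364/46994587075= 9395.67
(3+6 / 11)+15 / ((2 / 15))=2553 / 22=116.05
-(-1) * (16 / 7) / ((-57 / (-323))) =272 / 21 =12.95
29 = 29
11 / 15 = 0.73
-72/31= -2.32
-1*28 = -28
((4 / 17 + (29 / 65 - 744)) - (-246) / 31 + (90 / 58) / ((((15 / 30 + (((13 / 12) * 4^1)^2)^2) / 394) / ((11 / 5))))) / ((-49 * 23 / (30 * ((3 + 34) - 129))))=-997723549327896 / 556886707013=-1791.61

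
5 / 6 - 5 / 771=0.83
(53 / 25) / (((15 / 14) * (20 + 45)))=742 / 24375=0.03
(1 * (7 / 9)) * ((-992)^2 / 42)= 492032 / 27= 18223.41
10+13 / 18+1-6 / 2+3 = 211 / 18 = 11.72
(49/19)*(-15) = -735/19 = -38.68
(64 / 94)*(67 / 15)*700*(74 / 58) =11105920 / 4089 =2716.05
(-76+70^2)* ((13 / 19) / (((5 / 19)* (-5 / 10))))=-125424 / 5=-25084.80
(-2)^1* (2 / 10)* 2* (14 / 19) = -0.59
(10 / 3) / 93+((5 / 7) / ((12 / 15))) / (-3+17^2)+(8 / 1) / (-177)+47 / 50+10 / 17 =1.52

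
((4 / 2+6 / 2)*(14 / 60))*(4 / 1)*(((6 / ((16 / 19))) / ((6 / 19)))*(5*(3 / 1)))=12635 / 8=1579.38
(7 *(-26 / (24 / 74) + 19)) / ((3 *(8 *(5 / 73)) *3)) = -187537 / 2160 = -86.82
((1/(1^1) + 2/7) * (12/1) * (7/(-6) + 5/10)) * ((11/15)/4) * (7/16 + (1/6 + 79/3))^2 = -6130113/4480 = -1368.33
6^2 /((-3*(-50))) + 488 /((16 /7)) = 10687 /50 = 213.74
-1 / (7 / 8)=-8 / 7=-1.14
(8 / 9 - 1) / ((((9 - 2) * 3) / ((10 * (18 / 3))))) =-20 / 63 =-0.32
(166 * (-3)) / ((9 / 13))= -2158 / 3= -719.33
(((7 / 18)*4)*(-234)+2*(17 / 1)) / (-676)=165 / 338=0.49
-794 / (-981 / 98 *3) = 77812 / 2943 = 26.44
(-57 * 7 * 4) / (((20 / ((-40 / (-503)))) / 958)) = -6079.40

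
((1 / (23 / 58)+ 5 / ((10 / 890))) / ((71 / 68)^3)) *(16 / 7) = 51783177216 / 57623671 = 898.64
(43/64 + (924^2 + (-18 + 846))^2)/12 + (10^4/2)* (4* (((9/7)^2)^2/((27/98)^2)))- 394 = 46742824453675/768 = 60863052674.06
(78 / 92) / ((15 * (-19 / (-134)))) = 871 / 2185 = 0.40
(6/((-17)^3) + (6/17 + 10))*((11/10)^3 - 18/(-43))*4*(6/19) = 11478599742/501740125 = 22.88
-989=-989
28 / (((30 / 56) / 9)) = 2352 / 5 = 470.40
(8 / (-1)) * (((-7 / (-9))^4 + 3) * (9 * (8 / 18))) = -706688 / 6561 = -107.71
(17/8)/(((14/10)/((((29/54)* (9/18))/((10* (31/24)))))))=493/15624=0.03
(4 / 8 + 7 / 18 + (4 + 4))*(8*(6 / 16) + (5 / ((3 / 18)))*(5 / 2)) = 2080 / 3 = 693.33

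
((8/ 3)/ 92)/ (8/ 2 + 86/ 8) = 8/ 4071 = 0.00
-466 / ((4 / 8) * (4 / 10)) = -2330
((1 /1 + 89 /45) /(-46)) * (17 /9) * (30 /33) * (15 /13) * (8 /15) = -18224 /266409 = -0.07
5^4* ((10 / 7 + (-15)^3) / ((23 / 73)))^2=1857383731890625 / 25921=71655558500.47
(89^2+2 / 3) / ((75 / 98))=465794 / 45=10350.98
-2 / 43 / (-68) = 1 / 1462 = 0.00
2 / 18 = 1 / 9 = 0.11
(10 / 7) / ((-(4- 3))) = -10 / 7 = -1.43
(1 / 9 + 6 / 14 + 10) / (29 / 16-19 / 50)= 265600 / 36099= 7.36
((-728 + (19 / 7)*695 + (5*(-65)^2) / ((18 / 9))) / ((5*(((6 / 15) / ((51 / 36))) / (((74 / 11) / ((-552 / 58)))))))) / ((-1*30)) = 2993220413 / 15301440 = 195.62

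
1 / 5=0.20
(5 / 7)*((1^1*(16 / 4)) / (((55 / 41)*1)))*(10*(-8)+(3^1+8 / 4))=-12300 / 77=-159.74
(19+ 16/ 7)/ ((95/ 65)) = 1937/ 133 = 14.56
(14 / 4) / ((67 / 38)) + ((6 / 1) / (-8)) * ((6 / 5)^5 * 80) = -147.31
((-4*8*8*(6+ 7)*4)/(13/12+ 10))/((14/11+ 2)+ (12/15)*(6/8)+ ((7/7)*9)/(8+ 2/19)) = -5857280/24301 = -241.03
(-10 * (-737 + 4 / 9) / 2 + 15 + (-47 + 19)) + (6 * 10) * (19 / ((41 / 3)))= 3753.19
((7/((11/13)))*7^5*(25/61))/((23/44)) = 152943700/1403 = 109011.90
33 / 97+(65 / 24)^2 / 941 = 18296353 / 52575552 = 0.35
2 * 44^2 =3872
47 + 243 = 290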